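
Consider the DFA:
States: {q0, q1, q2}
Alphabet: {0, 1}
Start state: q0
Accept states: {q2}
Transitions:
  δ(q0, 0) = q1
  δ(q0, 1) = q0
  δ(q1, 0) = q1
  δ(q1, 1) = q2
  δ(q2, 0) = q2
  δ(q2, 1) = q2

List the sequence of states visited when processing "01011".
Starting at q0
Read '0': q0 -> q1
Read '1': q1 -> q2
Read '0': q2 -> q2
Read '1': q2 -> q2
Read '1': q2 -> q2

Final answer: q0 -> q1 -> q2 -> q2 -> q2 -> q2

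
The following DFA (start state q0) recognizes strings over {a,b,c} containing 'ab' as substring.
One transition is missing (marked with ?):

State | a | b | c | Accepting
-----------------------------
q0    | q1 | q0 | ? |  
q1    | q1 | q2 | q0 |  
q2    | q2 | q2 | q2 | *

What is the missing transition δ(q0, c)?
q0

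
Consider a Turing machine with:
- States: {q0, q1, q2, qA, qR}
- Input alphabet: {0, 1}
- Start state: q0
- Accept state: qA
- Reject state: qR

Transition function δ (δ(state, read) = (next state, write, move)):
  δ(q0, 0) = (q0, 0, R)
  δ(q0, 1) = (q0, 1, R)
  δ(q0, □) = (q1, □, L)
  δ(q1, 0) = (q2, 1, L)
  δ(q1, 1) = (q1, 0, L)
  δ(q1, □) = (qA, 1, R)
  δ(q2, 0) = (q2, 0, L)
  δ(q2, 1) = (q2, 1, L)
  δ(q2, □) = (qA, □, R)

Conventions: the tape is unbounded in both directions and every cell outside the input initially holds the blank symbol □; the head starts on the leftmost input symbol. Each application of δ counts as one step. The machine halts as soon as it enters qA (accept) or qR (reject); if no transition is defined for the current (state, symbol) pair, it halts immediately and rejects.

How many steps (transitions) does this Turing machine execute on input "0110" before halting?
Step 0: [q0]0110 (head at position 0)
Step 1: δ(q0, 0) = (q0, 0, R)  ⊢  0[q0]110 (head at position 1)
Step 2: δ(q0, 1) = (q0, 1, R)  ⊢  01[q0]10 (head at position 2)
Step 3: δ(q0, 1) = (q0, 1, R)  ⊢  011[q0]0 (head at position 3)
Step 4: δ(q0, 0) = (q0, 0, R)  ⊢  0110[q0]□ (head at position 4)
Step 5: δ(q0, □) = (q1, □, L)  ⊢  011[q1]0□ (head at position 3)
Step 6: δ(q1, 0) = (q2, 1, L)  ⊢  01[q2]11□ (head at position 2)
Step 7: δ(q2, 1) = (q2, 1, L)  ⊢  0[q2]111□ (head at position 1)
Step 8: δ(q2, 1) = (q2, 1, L)  ⊢  [q2]0111□ (head at position 0)
Step 9: δ(q2, 0) = (q2, 0, L)  ⊢  [q2]□0111□ (head at position -1)
Step 10: δ(q2, □) = (qA, □, R)  ⊢  □[qA]0111□ (head at position 0)
The machine is in qA, so it halts and accepts.
Number of transitions executed: 10.

Final answer: 10 steps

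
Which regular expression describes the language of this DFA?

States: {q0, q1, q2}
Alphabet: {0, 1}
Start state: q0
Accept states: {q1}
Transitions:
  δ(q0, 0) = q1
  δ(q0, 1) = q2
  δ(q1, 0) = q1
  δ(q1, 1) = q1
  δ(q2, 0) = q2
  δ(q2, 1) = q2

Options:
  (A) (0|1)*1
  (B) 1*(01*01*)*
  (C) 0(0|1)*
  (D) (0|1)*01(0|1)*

Testing sample strings against the DFA:
  '1110' -> rejected
  '01011' -> accepted
  '0100' -> accepted
  '11010' -> rejected
Checking each option for a counterexample:
  (A) (0|1)*1: '0' is accepted by the DFA but does not match the regex → eliminated
  (B) 1*(01*01*)*: ε is rejected by the DFA but matches the regex → eliminated
  (C) 0(0|1)*: agrees with the DFA on all strings of length ≤ 4
  (D) (0|1)*01(0|1)*: '0' is accepted by the DFA but does not match the regex → eliminated
Only (C) 0(0|1)* is consistent with the DFA.

Final answer: (C) 0(0|1)*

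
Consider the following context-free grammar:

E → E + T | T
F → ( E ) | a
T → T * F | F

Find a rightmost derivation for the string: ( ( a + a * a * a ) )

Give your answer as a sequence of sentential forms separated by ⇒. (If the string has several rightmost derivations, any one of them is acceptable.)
Start with E.
Step 1: the rightmost non-terminal is E; apply E → T:  T
Step 2: the rightmost non-terminal is T; apply T → F:  F
Step 3: the rightmost non-terminal is F; apply F → ( E ):  ( E )
Step 4: the rightmost non-terminal is E; apply E → T:  ( T )
Step 5: the rightmost non-terminal is T; apply T → F:  ( F )
Step 6: the rightmost non-terminal is F; apply F → ( E ):  ( ( E ) )
Step 7: the rightmost non-terminal is E; apply E → E + T:  ( ( E + T ) )
Step 8: the rightmost non-terminal is T; apply T → T * F:  ( ( E + T * F ) )
Step 9: the rightmost non-terminal is F; apply F → a:  ( ( E + T * a ) )
Step 10: the rightmost non-terminal is T; apply T → T * F:  ( ( E + T * F * a ) )
Step 11: the rightmost non-terminal is F; apply F → a:  ( ( E + T * a * a ) )
Step 12: the rightmost non-terminal is T; apply T → F:  ( ( E + F * a * a ) )
Step 13: the rightmost non-terminal is F; apply F → a:  ( ( E + a * a * a ) )
Step 14: the rightmost non-terminal is E; apply E → T:  ( ( T + a * a * a ) )
Step 15: the rightmost non-terminal is T; apply T → F:  ( ( F + a * a * a ) )
Step 16: the rightmost non-terminal is F; apply F → a:  ( ( a + a * a * a ) )

Final answer: E ⇒ T ⇒ F ⇒ ( E ) ⇒ ( T ) ⇒ ( F ) ⇒ ( ( E ) ) ⇒ ( ( E + T ) ) ⇒ ( ( E + T * F ) ) ⇒ ( ( E + T * a ) ) ⇒ ( ( E + T * F * a ) ) ⇒ ( ( E + T * a * a ) ) ⇒ ( ( E + F * a * a ) ) ⇒ ( ( E + a * a * a ) ) ⇒ ( ( T + a * a * a ) ) ⇒ ( ( F + a * a * a ) ) ⇒ ( ( a + a * a * a ) )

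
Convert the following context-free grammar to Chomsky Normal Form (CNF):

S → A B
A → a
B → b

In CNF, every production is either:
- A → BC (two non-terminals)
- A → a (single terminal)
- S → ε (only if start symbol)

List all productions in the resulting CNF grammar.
The grammar has no ε-productions or unit productions to eliminate.
S → A B is already in CNF (two non-terminals) – keep it.
A → a is already in CNF (single terminal) – keep it.
B → b is already in CNF (single terminal) – keep it.
Resulting CNF grammar (3 productions): A → a; B → b; S → A B

Final answer: A → a; B → b; S → A B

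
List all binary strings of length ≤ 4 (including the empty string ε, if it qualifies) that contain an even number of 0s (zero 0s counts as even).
Checking every binary string of length 0 to 4:
  Length 0: accepted: ε | rejected: (none)
  Length 1: accepted: 1 | rejected: 0
  Length 2: accepted: 00, 11 | rejected: 01, 10
  Length 3: accepted: 001, 010, 100, 111 | rejected: 000, 011, 101, 110
  Length 4: accepted: 0000, 0011, 0101, 0110, 1001, 1010, 1100, 1111 | rejected: 0001, 0010, 0100, 0111, 1000, 1011, 1101, 1110
Total: 16 string(s).

Final answer: ε, 1, 00, 11, 001, 010, 100, 111, 0000, 0011, 0101, 0110, 1001, 1010, 1100, 1111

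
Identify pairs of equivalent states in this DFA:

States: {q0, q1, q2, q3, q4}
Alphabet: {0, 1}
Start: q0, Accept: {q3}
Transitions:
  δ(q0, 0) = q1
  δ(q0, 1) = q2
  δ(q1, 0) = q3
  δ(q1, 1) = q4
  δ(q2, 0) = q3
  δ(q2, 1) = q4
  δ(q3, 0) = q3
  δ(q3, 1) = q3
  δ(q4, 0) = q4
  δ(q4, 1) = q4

Using the table-filling algorithm:
Round 0 – mark pairs where exactly one state is accepting: (q0,q3), (q1,q3), (q2,q3), (q3,q4)
Round 1 – newly marked: (q0,q1) [on 0: q1 vs q3, already marked]; (q0,q2) [on 0: q1 vs q3, already marked]; (q1,q4) [on 0: q3 vs q4, already marked]; (q2,q4) [on 0: q3 vs q4, already marked]
Round 2 – newly marked: (q0,q4) [on 0: q1 vs q4, already marked]
No further pairs can be marked.
(q1, q2) unmarked: δ(q1,0)=q3, δ(q2,0)=q3; δ(q1,1)=q4, δ(q2,1)=q4 → equivalent
Equivalent pairs: (q1, q2)

Final answer: Equivalent pairs: (q1, q2)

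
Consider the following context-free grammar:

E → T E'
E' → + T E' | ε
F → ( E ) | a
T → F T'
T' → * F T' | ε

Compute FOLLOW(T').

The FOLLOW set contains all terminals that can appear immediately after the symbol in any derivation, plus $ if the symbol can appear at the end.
Useful FIRST sets: FIRST(E') = {+, ε}, FIRST(T') = {*, ε} (both E' and T' are nullable).
FOLLOW(E): E is the start symbol → $; E appears in F → ( E ) followed by ')' → FOLLOW(E) = {), $}.
FOLLOW(E'): E' appears at the right end of E → T E' and of E' → + T E', so FOLLOW(E') ⊇ FOLLOW(E) (the second occurrence adds nothing new). FOLLOW(E') = {), $}.
FOLLOW(T): in E → T E' and E' → + T E', T is followed by E': add FIRST(E') minus ε = {+}; since E' is nullable, also add FOLLOW(E) and FOLLOW(E') = {), $}. FOLLOW(T) = {+, ), $}.
FOLLOW(T'): T' appears at the right end of T → F T' and of T' → * F T', so FOLLOW(T') = FOLLOW(T) = {+, ), $}.

Final answer: {$, ), +}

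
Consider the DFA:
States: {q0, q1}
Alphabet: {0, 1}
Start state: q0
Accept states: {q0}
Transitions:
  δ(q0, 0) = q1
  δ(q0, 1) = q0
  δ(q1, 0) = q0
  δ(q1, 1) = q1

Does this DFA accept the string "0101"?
Processing string "0101":
  q0 --0--> q1
  q1 --1--> q1
  q1 --0--> q0
  q0 --1--> q0
Final state: q0
Accept states: {q0}
q0 is an accept state, so the string is accepted.

Final answer: Yes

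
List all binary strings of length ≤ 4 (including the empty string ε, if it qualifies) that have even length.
Checking every binary string of length 0 to 4:
  Length 0: accepted: ε | rejected: (none)
  Length 1: accepted: (none) | rejected: 0, 1
  Length 2: accepted: 00, 01, 10, 11 | rejected: (none)
  Length 3: accepted: (none) | rejected: 000, 001, 010, 011, 100, 101, 110, 111
  Length 4: accepted: 0000, 0001, 0010, 0011, 0100, 0101, 0110, 0111, 1000, 1001, 1010, 1011, 1100, 1101, 1110, 1111 | rejected: (none)
Total: 21 string(s).

Final answer: ε, 00, 01, 10, 11, 0000, 0001, 0010, 0011, 0100, 0101, 0110, 0111, 1000, 1001, 1010, 1011, 1100, 1101, 1110, 1111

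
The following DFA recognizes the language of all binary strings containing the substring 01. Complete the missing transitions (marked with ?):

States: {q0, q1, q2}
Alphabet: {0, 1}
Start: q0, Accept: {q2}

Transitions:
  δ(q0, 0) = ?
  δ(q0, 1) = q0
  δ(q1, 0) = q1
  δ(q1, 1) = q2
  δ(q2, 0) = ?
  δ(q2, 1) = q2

What each state remembers (consistent with the given transitions and accept states):
  q0: 01 not seen yet and the last symbol was not 0
  q1: 01 not seen yet and the last symbol was 0
  q2: the substring 01 has already been seen
Filling in the missing entries:
  δ(q0, 0): in q0 (01 not seen yet and the last symbol was not 0), after reading 0 we have: 01 not seen yet and the last symbol was 0 → q1
  δ(q2, 0): in q2 (the substring 01 has already been seen), after reading 0 we have: the substring 01 has already been seen → q2

Final answer: δ(q0, 0) = q1; δ(q2, 0) = q2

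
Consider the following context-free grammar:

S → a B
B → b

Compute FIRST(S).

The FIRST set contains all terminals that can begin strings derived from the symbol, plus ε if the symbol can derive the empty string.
S has the single production S → a B, whose right-hand side begins with the terminal a. So FIRST(S) = {a}.

Final answer: {a}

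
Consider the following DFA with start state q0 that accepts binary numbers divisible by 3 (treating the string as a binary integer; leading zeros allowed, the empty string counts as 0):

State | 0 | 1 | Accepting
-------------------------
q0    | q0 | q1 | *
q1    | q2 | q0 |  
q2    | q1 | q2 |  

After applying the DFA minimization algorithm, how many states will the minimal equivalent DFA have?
All 3 states are reachable from q0, so none can be removed as unreachable.
Table-filling: first mark every (accepting, non-accepting) pair as distinguishable (accepting: {q0}; non-accepting: {q1, q2}).
Round 1: (q1, q2) on '1' go to q0 and q2, already distinguishable → mark.
Every pair of states is distinguishable, so the DFA is already minimal.
Equivalence classes: {q0}, {q1}, {q2} → 3 states.

Final answer: 3 states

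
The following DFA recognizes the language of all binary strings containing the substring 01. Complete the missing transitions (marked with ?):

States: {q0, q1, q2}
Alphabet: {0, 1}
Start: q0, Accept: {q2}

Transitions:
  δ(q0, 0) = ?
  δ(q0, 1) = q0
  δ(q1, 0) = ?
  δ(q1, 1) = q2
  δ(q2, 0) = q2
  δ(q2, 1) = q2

What each state remembers (consistent with the given transitions and accept states):
  q0: 01 not seen yet and the last symbol was not 0
  q1: 01 not seen yet and the last symbol was 0
  q2: the substring 01 has already been seen
Filling in the missing entries:
  δ(q0, 0): in q0 (01 not seen yet and the last symbol was not 0), after reading 0 we have: 01 not seen yet and the last symbol was 0 → q1
  δ(q1, 0): in q1 (01 not seen yet and the last symbol was 0), after reading 0 we have: 01 not seen yet and the last symbol was 0 → q1

Final answer: δ(q0, 0) = q1; δ(q1, 0) = q1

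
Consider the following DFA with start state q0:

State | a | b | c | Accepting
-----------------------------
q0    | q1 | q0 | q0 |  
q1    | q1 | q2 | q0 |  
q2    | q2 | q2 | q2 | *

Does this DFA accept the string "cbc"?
Start in q0.
Read 'c': q0 → q0
Read 'b': q0 → q0
Read 'c': q0 → q0
Final state q0 is not accepting, so the string is rejected.

Final answer: No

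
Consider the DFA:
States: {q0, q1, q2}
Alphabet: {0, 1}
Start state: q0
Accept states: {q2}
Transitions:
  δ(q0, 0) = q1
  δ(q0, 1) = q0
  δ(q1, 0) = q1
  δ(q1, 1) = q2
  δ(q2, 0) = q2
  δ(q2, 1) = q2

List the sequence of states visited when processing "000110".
Starting at q0
Read '0': q0 -> q1
Read '0': q1 -> q1
Read '0': q1 -> q1
Read '1': q1 -> q2
Read '1': q2 -> q2
Read '0': q2 -> q2

Final answer: q0 -> q1 -> q1 -> q1 -> q2 -> q2 -> q2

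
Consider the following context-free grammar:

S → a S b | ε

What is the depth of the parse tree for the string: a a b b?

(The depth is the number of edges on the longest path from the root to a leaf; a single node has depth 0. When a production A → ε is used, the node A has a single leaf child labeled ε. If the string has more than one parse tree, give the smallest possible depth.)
The only parse tree applies S → a S b 2 times (once per matching a…b pair) and then S → ε.
The S nodes sit at depths 0, 1, …, 2; the innermost S (depth 2) has the single child ε at depth 3.
The terminal leaves a, b are at depths 1..2, so the longest root-to-leaf path is S → S → … → S → ε with 3 edges.
Depth = 3.

Final answer: 3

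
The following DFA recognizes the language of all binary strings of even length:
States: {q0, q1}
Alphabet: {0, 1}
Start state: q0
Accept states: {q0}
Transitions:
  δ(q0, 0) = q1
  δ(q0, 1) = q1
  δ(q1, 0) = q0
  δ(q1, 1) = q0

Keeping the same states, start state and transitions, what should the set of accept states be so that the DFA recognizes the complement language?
The DFA is complete (every state has a transition on every symbol), so the complement
is recognized by the same DFA with accepting and non-accepting states swapped.
Original accept states: {q0}
Complement accept states = All states - Original accept states
= {q0, q1} - {q0}
= {q1}
Complement language: strings of ODD length

Final answer: {q1}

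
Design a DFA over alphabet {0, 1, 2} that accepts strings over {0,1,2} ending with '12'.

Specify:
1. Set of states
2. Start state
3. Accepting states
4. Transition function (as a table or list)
One valid DFA (any DFA recognizing the same language is acceptable):
States: {q0, q1, q2}
Start: q0
Accepting: {q2}
Transitions (accepting states marked with *):
State | 0 | 1 | 2 | Accepting
-----------------------------
q0    | q0 | q1 | q0 |  
q1    | q0 | q1 | q2 |  
q2    | q0 | q1 | q0 | *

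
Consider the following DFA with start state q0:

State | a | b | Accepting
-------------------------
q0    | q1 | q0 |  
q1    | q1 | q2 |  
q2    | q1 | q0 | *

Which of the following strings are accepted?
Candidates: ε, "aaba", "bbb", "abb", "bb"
ε: q0; q0 is not accepting → rejected
"aaba": q0 → q1 → q1 → q2 → q1; q1 is not accepting → rejected
"bbb": q0 → q0 → q0 → q0; q0 is not accepting → rejected
"abb": q0 → q1 → q2 → q0; q0 is not accepting → rejected
"bb": q0 → q0 → q0; q0 is not accepting → rejected

Final answer: None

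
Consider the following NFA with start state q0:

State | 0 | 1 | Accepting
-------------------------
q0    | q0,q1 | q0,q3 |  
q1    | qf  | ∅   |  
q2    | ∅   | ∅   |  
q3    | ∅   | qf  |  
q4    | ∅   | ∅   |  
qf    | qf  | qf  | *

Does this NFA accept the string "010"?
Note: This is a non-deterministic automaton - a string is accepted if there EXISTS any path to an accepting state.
Track the set of states the NFA could be in: start {q0}
Read '0': {q0} → {q0, q1}
Read '1': {q0, q1} → {q0, q3}
Read '0': {q0, q3} → {q0, q1}
Final set {q0, q1} contains no accepting state → rejected.

Final answer: No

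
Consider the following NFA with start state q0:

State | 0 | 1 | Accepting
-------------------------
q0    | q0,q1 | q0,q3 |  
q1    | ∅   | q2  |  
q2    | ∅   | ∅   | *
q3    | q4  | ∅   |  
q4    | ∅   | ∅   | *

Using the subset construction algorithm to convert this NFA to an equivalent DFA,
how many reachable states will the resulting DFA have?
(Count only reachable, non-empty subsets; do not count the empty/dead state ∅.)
Start subset: {q0}
{q0}: on 0 → {q0, q1}, on 1 → {q0, q3}
{q0, q1}: on 0 → {q0, q1}, on 1 → {q0, q2, q3}
{q0, q3}: on 0 → {q0, q1, q4}, on 1 → {q0, q3}
{q0, q2, q3}: on 0 → {q0, q1, q4}, on 1 → {q0, q3}
{q0, q1, q4}: on 0 → {q0, q1}, on 1 → {q0, q2, q3}
Reachable non-empty subsets: {q0}, {q0, q1}, {q0, q3}, {q0, q2, q3}, {q0, q1, q4} — 5 in total.

Final answer: 5 states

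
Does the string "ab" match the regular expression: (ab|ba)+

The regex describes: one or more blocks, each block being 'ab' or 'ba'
Yes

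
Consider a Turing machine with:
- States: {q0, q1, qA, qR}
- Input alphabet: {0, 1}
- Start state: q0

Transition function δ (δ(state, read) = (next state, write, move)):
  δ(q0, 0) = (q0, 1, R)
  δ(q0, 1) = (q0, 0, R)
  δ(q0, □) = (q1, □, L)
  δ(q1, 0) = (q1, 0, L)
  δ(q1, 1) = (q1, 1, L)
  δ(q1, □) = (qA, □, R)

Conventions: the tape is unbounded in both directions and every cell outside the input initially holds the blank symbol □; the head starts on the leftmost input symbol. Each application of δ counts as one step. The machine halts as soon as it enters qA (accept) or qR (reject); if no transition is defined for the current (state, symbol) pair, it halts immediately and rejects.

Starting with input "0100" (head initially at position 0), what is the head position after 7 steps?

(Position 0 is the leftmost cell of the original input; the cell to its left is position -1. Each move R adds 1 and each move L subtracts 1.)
Step 0: [q0]0100 (head at position 0)
Step 1: δ(q0, 0) = (q0, 1, R)  ⊢  1[q0]100 (head at position 1)
Step 2: δ(q0, 1) = (q0, 0, R)  ⊢  10[q0]00 (head at position 2)
Step 3: δ(q0, 0) = (q0, 1, R)  ⊢  101[q0]0 (head at position 3)
Step 4: δ(q0, 0) = (q0, 1, R)  ⊢  1011[q0]□ (head at position 4)
Step 5: δ(q0, □) = (q1, □, L)  ⊢  101[q1]1□ (head at position 3)
Step 6: δ(q1, 1) = (q1, 1, L)  ⊢  10[q1]11□ (head at position 2)
Step 7: δ(q1, 1) = (q1, 1, L)  ⊢  1[q1]011□ (head at position 1)
Head position after 7 steps: 1

Final answer: Position 1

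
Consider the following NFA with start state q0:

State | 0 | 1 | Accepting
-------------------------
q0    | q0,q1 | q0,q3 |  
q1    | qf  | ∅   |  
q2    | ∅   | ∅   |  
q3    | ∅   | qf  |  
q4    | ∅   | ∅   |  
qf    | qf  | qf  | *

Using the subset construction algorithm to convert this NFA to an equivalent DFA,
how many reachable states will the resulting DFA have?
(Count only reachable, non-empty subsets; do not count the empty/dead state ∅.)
Start subset: {q0}
{q0}: on 0 → {q0, q1}, on 1 → {q0, q3}
{q0, q1}: on 0 → {q0, q1, qf}, on 1 → {q0, q3}
{q0, q3}: on 0 → {q0, q1}, on 1 → {q0, q3, qf}
{q0, q1, qf}: on 0 → {q0, q1, qf}, on 1 → {q0, q3, qf}
{q0, q3, qf}: on 0 → {q0, q1, qf}, on 1 → {q0, q3, qf}
Reachable non-empty subsets: {q0}, {q0, q1}, {q0, q3}, {q0, q1, qf}, {q0, q3, qf} — 5 in total.

Final answer: 5 states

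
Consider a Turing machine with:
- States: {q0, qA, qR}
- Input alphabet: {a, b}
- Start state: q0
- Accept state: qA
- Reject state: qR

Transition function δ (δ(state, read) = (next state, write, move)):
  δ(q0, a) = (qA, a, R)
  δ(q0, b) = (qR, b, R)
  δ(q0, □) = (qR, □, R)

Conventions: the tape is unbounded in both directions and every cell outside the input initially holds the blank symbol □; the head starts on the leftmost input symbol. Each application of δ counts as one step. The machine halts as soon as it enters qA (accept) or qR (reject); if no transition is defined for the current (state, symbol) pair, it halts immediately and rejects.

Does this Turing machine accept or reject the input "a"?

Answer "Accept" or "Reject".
Step 0: [q0]a (head at position 0)
Step 1: δ(q0, a) = (qA, a, R)  ⊢  a[qA]□ (head at position 1)
The machine is in qA, so it halts and accepts.

Final answer: Accept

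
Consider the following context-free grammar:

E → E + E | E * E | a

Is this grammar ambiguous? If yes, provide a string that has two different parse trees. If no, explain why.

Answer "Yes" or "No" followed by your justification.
Two different leftmost derivations of a + a * a:
  (1) E ⇒ E + E ⇒ a + E ⇒ a + E * E ⇒ a + a * E ⇒ a + a * a   (tree groups a + (a * a))
  (2) E ⇒ E * E ⇒ E + E * E ⇒ a + E * E ⇒ a + a * E ⇒ a + a * a   (tree groups (a + a) * a)
Two distinct leftmost derivations = two distinct parse trees, so the grammar is ambiguous.

Final answer: Yes - the string 'a + a * a' has two distinct leftmost derivations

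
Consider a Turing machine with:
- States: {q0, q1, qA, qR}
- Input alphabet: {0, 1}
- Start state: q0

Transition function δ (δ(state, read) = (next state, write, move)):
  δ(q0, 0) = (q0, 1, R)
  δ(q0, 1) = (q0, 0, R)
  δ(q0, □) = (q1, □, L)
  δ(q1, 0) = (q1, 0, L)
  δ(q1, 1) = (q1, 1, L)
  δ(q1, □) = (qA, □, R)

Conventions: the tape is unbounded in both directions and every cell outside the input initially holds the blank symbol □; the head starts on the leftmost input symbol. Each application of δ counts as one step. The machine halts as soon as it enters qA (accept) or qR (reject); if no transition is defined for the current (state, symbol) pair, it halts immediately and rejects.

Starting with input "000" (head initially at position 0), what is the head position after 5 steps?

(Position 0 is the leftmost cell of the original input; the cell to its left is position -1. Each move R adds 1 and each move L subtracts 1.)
Step 0: [q0]000 (head at position 0)
Step 1: δ(q0, 0) = (q0, 1, R)  ⊢  1[q0]00 (head at position 1)
Step 2: δ(q0, 0) = (q0, 1, R)  ⊢  11[q0]0 (head at position 2)
Step 3: δ(q0, 0) = (q0, 1, R)  ⊢  111[q0]□ (head at position 3)
Step 4: δ(q0, □) = (q1, □, L)  ⊢  11[q1]1□ (head at position 2)
Step 5: δ(q1, 1) = (q1, 1, L)  ⊢  1[q1]11□ (head at position 1)
Head position after 5 steps: 1

Final answer: Position 1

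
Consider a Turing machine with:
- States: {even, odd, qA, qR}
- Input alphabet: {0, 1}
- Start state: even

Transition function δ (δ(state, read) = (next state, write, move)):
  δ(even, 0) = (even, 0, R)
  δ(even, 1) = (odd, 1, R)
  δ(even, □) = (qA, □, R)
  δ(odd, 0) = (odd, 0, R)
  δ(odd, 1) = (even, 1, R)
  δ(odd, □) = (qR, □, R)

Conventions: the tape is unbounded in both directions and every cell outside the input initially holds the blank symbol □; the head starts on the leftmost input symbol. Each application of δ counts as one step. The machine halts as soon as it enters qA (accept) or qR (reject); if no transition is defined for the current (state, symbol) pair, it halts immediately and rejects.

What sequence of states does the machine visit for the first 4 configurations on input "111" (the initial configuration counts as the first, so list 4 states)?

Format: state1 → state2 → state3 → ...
Step 0: [even]111 (head at position 0)
Step 1: δ(even, 1) = (odd, 1, R)  ⊢  1[odd]11 (head at position 1)
Step 2: δ(odd, 1) = (even, 1, R)  ⊢  11[even]1 (head at position 2)
Step 3: δ(even, 1) = (odd, 1, R)  ⊢  111[odd]□ (head at position 3)
Reading off the states of these 4 configurations: even → odd → even → odd

Final answer: even → odd → even → odd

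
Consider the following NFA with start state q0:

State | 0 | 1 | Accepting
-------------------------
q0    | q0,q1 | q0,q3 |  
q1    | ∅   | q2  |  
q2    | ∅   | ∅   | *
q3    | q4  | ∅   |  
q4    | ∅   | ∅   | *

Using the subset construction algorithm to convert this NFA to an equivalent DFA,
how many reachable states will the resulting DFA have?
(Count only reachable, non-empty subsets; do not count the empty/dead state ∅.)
Start subset: {q0}
{q0}: on 0 → {q0, q1}, on 1 → {q0, q3}
{q0, q1}: on 0 → {q0, q1}, on 1 → {q0, q2, q3}
{q0, q3}: on 0 → {q0, q1, q4}, on 1 → {q0, q3}
{q0, q2, q3}: on 0 → {q0, q1, q4}, on 1 → {q0, q3}
{q0, q1, q4}: on 0 → {q0, q1}, on 1 → {q0, q2, q3}
Reachable non-empty subsets: {q0}, {q0, q1}, {q0, q3}, {q0, q2, q3}, {q0, q1, q4} — 5 in total.

Final answer: 5 states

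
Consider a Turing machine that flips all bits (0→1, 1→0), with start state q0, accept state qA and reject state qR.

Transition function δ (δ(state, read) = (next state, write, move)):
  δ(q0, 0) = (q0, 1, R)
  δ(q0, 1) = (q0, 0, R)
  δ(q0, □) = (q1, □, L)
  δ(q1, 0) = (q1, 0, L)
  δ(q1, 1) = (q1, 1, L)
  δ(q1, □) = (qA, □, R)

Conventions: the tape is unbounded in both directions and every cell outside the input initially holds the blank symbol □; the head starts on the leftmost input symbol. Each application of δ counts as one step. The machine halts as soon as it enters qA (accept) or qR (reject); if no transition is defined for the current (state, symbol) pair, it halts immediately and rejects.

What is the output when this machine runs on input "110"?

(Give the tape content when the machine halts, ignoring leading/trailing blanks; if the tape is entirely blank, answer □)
Step 0: [q0]110 (head at position 0)
Step 1: δ(q0, 1) = (q0, 0, R)  ⊢  0[q0]10 (head at position 1)
Step 2: δ(q0, 1) = (q0, 0, R)  ⊢  00[q0]0 (head at position 2)
Step 3: δ(q0, 0) = (q0, 1, R)  ⊢  001[q0]□ (head at position 3)
Step 4: δ(q0, □) = (q1, □, L)  ⊢  00[q1]1□ (head at position 2)
Step 5: δ(q1, 1) = (q1, 1, L)  ⊢  0[q1]01□ (head at position 1)
Step 6: δ(q1, 0) = (q1, 0, L)  ⊢  [q1]001□ (head at position 0)
Step 7: δ(q1, 0) = (q1, 0, L)  ⊢  [q1]□001□ (head at position -1)
Step 8: δ(q1, □) = (qA, □, R)  ⊢  □[qA]001□ (head at position 0)
The machine is in qA, so it halts and accepts.
Tape content when halted (ignoring surrounding blanks): 001

Final answer: Output: 001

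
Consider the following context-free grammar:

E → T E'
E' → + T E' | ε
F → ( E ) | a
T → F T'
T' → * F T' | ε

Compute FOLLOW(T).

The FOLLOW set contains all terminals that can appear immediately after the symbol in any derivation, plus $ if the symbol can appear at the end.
Useful FIRST sets: FIRST(E') = {+, ε}, FIRST(T') = {*, ε} (both E' and T' are nullable).
FOLLOW(E): E is the start symbol → $; E appears in F → ( E ) followed by ')' → FOLLOW(E) = {), $}.
FOLLOW(E'): E' appears at the right end of E → T E' and of E' → + T E', so FOLLOW(E') ⊇ FOLLOW(E) (the second occurrence adds nothing new). FOLLOW(E') = {), $}.
FOLLOW(T): in E → T E' and E' → + T E', T is followed by E': add FIRST(E') minus ε = {+}; since E' is nullable, also add FOLLOW(E) and FOLLOW(E') = {), $}. FOLLOW(T) = {+, ), $}.

Final answer: {$, ), +}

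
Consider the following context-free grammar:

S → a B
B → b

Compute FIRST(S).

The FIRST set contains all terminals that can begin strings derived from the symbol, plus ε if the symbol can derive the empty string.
S has the single production S → a B, whose right-hand side begins with the terminal a. So FIRST(S) = {a}.

Final answer: {a}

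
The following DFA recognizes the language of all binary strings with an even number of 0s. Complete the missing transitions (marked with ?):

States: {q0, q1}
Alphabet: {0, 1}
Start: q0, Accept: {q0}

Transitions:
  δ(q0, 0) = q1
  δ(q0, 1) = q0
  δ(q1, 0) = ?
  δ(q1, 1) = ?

What each state remembers (consistent with the given transitions and accept states):
  q0: an even number of 0s has been read so far
  q1: an odd number of 0s has been read so far
Filling in the missing entries:
  δ(q1, 0): in q1 (an odd number of 0s has been read so far), after reading 0 we have: an even number of 0s has been read so far → q0
  δ(q1, 1): in q1 (an odd number of 0s has been read so far), after reading 1 we have: an odd number of 0s has been read so far → q1

Final answer: δ(q1, 0) = q0; δ(q1, 1) = q1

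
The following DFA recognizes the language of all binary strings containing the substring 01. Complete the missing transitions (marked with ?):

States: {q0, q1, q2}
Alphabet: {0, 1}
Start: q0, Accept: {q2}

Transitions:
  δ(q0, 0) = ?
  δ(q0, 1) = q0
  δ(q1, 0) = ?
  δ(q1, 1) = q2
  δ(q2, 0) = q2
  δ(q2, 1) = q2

What each state remembers (consistent with the given transitions and accept states):
  q0: 01 not seen yet and the last symbol was not 0
  q1: 01 not seen yet and the last symbol was 0
  q2: the substring 01 has already been seen
Filling in the missing entries:
  δ(q0, 0): in q0 (01 not seen yet and the last symbol was not 0), after reading 0 we have: 01 not seen yet and the last symbol was 0 → q1
  δ(q1, 0): in q1 (01 not seen yet and the last symbol was 0), after reading 0 we have: 01 not seen yet and the last symbol was 0 → q1

Final answer: δ(q0, 0) = q1; δ(q1, 0) = q1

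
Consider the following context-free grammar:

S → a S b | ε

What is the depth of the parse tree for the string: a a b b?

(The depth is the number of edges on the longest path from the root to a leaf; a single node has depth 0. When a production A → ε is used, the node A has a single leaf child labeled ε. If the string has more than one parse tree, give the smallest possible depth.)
The only parse tree applies S → a S b 2 times (once per matching a…b pair) and then S → ε.
The S nodes sit at depths 0, 1, …, 2; the innermost S (depth 2) has the single child ε at depth 3.
The terminal leaves a, b are at depths 1..2, so the longest root-to-leaf path is S → S → … → S → ε with 3 edges.
Depth = 3.

Final answer: 3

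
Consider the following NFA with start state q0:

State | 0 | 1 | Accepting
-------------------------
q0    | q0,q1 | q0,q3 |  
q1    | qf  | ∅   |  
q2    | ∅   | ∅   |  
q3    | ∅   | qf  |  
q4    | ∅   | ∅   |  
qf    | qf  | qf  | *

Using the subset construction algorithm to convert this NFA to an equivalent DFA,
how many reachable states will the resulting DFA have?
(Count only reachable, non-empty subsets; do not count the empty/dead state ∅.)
Start subset: {q0}
{q0}: on 0 → {q0, q1}, on 1 → {q0, q3}
{q0, q1}: on 0 → {q0, q1, qf}, on 1 → {q0, q3}
{q0, q3}: on 0 → {q0, q1}, on 1 → {q0, q3, qf}
{q0, q1, qf}: on 0 → {q0, q1, qf}, on 1 → {q0, q3, qf}
{q0, q3, qf}: on 0 → {q0, q1, qf}, on 1 → {q0, q3, qf}
Reachable non-empty subsets: {q0}, {q0, q1}, {q0, q3}, {q0, q1, qf}, {q0, q3, qf} — 5 in total.

Final answer: 5 states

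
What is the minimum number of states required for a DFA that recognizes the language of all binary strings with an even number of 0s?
Language: binary strings with an even number of 0s
Lower bound (Myhill–Nerode): the prefixes ε, 0 are pairwise distinguishable:
  ε vs 0: suffix ε distinguishes them (ε has zero 0s (accepted), 0 has one 0 (rejected))
So any DFA needs at least 2 states.
Upper bound: a DFA with 2 states exists (one state per class above).
Minimum states: 2

Final answer: 2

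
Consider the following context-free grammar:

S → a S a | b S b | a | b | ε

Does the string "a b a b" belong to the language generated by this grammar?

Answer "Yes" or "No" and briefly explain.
Every production places the same symbol at both ends (or yields a single symbol / ε), so every derived string is a palindrome. a b a b reversed is b a b a ≠ a b a b, so it is not a palindrome and cannot be derived (already the first step fails: the string starts with a but ends with b, so neither S → a S a nor S → b S b fits).

Final answer: No - no valid derivation exists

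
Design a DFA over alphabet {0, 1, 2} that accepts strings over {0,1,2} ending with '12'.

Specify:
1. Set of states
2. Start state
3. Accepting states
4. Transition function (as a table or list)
One valid DFA (any DFA recognizing the same language is acceptable):
States: {q0, q1, q2}
Start: q0
Accepting: {q2}
Transitions (accepting states marked with *):
State | 0 | 1 | 2 | Accepting
-----------------------------
q0    | q0 | q1 | q0 |  
q1    | q0 | q1 | q2 |  
q2    | q0 | q1 | q0 | *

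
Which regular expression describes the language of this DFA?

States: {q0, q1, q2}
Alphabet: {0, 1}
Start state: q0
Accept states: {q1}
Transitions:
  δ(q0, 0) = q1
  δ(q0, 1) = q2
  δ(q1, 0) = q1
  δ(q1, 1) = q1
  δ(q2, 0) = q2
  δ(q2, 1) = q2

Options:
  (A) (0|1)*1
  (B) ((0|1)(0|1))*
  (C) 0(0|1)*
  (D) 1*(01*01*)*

Testing sample strings against the DFA:
  '1111' -> rejected
  '10' -> rejected
  '111' -> rejected
  '0001' -> accepted
Checking each option for a counterexample:
  (A) (0|1)*1: '0' is accepted by the DFA but does not match the regex → eliminated
  (B) ((0|1)(0|1))*: ε is rejected by the DFA but matches the regex → eliminated
  (C) 0(0|1)*: agrees with the DFA on all strings of length ≤ 4
  (D) 1*(01*01*)*: ε is rejected by the DFA but matches the regex → eliminated
Only (C) 0(0|1)* is consistent with the DFA.

Final answer: (C) 0(0|1)*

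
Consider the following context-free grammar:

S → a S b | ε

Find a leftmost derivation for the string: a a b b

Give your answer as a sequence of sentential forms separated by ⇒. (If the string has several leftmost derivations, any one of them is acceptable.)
Start with S.
Step 1: the leftmost non-terminal is S; apply S → a S b:  a S b
Step 2: the leftmost non-terminal is S; apply S → a S b:  a a S b b
Step 3: the leftmost non-terminal is S; apply S → ε:  a a b b

Final answer: S ⇒ a S b ⇒ a a S b b ⇒ a a b b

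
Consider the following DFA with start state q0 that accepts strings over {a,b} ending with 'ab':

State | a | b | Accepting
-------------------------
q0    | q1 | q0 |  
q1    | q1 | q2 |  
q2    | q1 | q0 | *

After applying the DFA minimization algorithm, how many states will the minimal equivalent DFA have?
All 3 states are reachable from q0, so none can be removed as unreachable.
Table-filling: first mark every (accepting, non-accepting) pair as distinguishable (accepting: {q2}; non-accepting: {q0, q1}).
Round 1: (q0, q1) on 'b' go to q0 and q2, already distinguishable → mark.
Every pair of states is distinguishable, so the DFA is already minimal.
Equivalence classes: {q0}, {q1}, {q2} → 3 states.

Final answer: 3 states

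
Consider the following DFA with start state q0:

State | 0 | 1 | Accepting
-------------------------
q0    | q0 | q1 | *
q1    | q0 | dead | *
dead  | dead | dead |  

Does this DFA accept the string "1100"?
Start in q0.
Read '1': q0 → q1
Read '1': q1 → dead
Read '0': dead → dead
Read '0': dead → dead
Final state dead is not accepting, so the string is rejected.

Final answer: No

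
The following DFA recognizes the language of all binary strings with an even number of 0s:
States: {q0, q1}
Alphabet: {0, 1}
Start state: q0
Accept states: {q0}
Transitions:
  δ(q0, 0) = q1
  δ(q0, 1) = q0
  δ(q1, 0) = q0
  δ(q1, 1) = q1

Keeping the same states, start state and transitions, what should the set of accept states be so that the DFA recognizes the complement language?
The DFA is complete (every state has a transition on every symbol), so the complement
is recognized by the same DFA with accepting and non-accepting states swapped.
Original accept states: {q0}
Complement accept states = All states - Original accept states
= {q0, q1} - {q0}
= {q1}
Complement language: strings with an ODD number of 0s

Final answer: {q1}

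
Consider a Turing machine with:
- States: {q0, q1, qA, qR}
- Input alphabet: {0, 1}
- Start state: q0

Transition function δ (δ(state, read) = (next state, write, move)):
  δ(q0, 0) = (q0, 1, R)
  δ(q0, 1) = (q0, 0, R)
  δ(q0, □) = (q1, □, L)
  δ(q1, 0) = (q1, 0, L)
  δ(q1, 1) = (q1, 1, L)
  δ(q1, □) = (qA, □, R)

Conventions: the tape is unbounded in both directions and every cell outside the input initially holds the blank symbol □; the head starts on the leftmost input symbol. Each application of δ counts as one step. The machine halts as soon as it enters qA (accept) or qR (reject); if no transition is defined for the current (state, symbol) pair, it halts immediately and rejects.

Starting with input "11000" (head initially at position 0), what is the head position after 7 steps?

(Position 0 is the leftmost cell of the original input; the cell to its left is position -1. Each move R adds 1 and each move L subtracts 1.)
Step 0: [q0]11000 (head at position 0)
Step 1: δ(q0, 1) = (q0, 0, R)  ⊢  0[q0]1000 (head at position 1)
Step 2: δ(q0, 1) = (q0, 0, R)  ⊢  00[q0]000 (head at position 2)
Step 3: δ(q0, 0) = (q0, 1, R)  ⊢  001[q0]00 (head at position 3)
Step 4: δ(q0, 0) = (q0, 1, R)  ⊢  0011[q0]0 (head at position 4)
Step 5: δ(q0, 0) = (q0, 1, R)  ⊢  00111[q0]□ (head at position 5)
Step 6: δ(q0, □) = (q1, □, L)  ⊢  0011[q1]1□ (head at position 4)
Step 7: δ(q1, 1) = (q1, 1, L)  ⊢  001[q1]11□ (head at position 3)
Head position after 7 steps: 3

Final answer: Position 3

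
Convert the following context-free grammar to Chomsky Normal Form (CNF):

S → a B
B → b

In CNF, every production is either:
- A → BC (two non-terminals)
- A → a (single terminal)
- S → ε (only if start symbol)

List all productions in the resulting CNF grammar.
The grammar has no ε-productions or unit productions to eliminate.
S → a B has terminal a in a right-hand side of length ≥ 2: introduce T_a → a and use T_a in place of a.
B → b is already in CNF (single terminal) – keep it.
S → a B becomes S → T_a B.
Resulting CNF grammar (3 productions): T_a → a; B → b; S → T_a B

Final answer: T_a → a; B → b; S → T_a B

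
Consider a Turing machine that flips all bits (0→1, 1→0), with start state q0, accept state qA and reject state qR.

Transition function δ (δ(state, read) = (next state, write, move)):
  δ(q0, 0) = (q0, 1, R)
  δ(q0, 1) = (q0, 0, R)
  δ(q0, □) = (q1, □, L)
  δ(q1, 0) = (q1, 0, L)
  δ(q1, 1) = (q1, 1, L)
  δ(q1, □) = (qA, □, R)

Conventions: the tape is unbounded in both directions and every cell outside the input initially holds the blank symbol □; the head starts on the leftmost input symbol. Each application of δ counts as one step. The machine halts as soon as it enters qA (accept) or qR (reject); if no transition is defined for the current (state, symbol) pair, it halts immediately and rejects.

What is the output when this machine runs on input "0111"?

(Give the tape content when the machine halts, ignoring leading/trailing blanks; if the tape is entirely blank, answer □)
Step 0: [q0]0111 (head at position 0)
Step 1: δ(q0, 0) = (q0, 1, R)  ⊢  1[q0]111 (head at position 1)
Step 2: δ(q0, 1) = (q0, 0, R)  ⊢  10[q0]11 (head at position 2)
Step 3: δ(q0, 1) = (q0, 0, R)  ⊢  100[q0]1 (head at position 3)
Step 4: δ(q0, 1) = (q0, 0, R)  ⊢  1000[q0]□ (head at position 4)
Step 5: δ(q0, □) = (q1, □, L)  ⊢  100[q1]0□ (head at position 3)
Step 6: δ(q1, 0) = (q1, 0, L)  ⊢  10[q1]00□ (head at position 2)
Step 7: δ(q1, 0) = (q1, 0, L)  ⊢  1[q1]000□ (head at position 1)
Step 8: δ(q1, 0) = (q1, 0, L)  ⊢  [q1]1000□ (head at position 0)
Step 9: δ(q1, 1) = (q1, 1, L)  ⊢  [q1]□1000□ (head at position -1)
Step 10: δ(q1, □) = (qA, □, R)  ⊢  □[qA]1000□ (head at position 0)
The machine is in qA, so it halts and accepts.
Tape content when halted (ignoring surrounding blanks): 1000

Final answer: Output: 1000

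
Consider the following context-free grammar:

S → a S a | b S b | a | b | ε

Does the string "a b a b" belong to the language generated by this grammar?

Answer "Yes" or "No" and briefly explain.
Every production places the same symbol at both ends (or yields a single symbol / ε), so every derived string is a palindrome. a b a b reversed is b a b a ≠ a b a b, so it is not a palindrome and cannot be derived (already the first step fails: the string starts with a but ends with b, so neither S → a S a nor S → b S b fits).

Final answer: No - no valid derivation exists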